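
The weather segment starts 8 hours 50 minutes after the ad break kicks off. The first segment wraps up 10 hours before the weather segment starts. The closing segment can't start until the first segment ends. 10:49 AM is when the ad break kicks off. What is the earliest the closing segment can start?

9:39 AM

The weather segment starts at 10:49 AM + 530 min = 7:39 PM.
The first segment ends at 7:39 PM − 600 min = 9:39 AM.
The closing segment is bounded by the first segment, so the earliest it can start is 9:39 AM.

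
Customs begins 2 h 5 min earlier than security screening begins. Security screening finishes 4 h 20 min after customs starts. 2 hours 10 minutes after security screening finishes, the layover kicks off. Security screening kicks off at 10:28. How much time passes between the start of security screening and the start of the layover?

4 h 25 min

Customs starts at 10:28 − 125 min = 08:23.
Security screening ends at 08:23 + 260 min = 12:43.
The layover starts at 12:43 + 130 min = 14:53.
From 10:28 to 14:53 is 4 h 25 min.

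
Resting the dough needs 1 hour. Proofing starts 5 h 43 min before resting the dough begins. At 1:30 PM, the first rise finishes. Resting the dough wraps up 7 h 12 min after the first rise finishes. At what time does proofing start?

Resting the dough ends at 1:30 PM + 432 min = 8:42 PM.
Resting the dough starts at 8:42 PM − 60 min = 7:42 PM.
Proofing starts at 7:42 PM − 343 min = 1:59 PM.

1:59 PM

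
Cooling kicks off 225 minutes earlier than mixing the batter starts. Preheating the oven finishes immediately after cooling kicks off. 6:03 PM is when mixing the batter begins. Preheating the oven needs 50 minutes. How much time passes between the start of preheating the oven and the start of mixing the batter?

Cooling starts at 6:03 PM − 225 min = 2:18 PM.
So preheating the oven ends at 2:18 PM.
Preheating the oven starts at 2:18 PM − 50 min = 1:28 PM.
From 1:28 PM to 6:03 PM is 4 h 35 min.

4 h 35 min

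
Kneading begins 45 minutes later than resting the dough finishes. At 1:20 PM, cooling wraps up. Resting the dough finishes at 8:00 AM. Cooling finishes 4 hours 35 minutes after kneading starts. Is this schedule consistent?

Kneading starts at 8:00 AM + 45 min = 8:45 AM.
Cooling ends at 8:45 AM + 275 min = 1:20 PM.
That matches the stated 1:20 PM, so the schedule is consistent.

Yes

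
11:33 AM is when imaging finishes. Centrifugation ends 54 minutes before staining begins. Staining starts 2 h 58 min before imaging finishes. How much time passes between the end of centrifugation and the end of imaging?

3 hours 52 minutes

Staining starts at 11:33 AM − 178 min = 8:35 AM.
Centrifugation ends at 8:35 AM − 54 min = 7:41 AM.
From 7:41 AM to 11:33 AM is 3 hours 52 minutes.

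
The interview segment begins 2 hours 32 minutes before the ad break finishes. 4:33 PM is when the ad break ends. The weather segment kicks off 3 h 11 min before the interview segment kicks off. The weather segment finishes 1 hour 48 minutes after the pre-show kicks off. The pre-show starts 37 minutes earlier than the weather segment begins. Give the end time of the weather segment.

12:01 PM

The interview segment starts at 4:33 PM − 152 min = 2:01 PM.
The weather segment starts at 2:01 PM − 191 min = 10:50 AM.
The pre-show starts at 10:50 AM − 37 min = 10:13 AM.
The weather segment ends at 10:13 AM + 108 min = 12:01 PM.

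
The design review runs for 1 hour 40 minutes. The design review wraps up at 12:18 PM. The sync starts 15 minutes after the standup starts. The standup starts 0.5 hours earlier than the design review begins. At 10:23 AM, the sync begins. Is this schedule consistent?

The design review starts at 12:18 PM − 100 min = 10:38 AM.
The standup starts at 10:38 AM − 30 min = 10:08 AM.
The sync starts at 10:08 AM + 15 min = 10:23 AM.
That matches the stated 10:23 AM, so the schedule is consistent.

Yes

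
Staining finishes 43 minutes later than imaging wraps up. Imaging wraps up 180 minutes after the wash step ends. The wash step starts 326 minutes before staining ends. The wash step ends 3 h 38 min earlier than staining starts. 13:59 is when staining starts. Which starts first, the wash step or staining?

The wash step ends at 13:59 − 218 min = 10:21.
Imaging ends at 10:21 + 180 min = 13:21.
Staining ends at 13:21 + 43 min = 14:04.
The wash step starts at 14:04 − 326 min = 08:38.
The wash step starts at 08:38 and staining starts at 13:59, so the wash step is first.

the wash step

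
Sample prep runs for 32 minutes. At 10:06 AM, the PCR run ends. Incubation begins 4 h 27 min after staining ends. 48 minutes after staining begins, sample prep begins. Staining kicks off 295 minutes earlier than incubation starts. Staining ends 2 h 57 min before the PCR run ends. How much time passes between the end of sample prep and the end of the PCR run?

2 hours 5 minutes

Staining ends at 10:06 AM − 177 min = 7:09 AM.
Incubation starts at 7:09 AM + 267 min = 11:36 AM.
Staining starts at 11:36 AM − 295 min = 6:41 AM.
Sample prep starts at 6:41 AM + 48 min = 7:29 AM.
Sample prep ends at 7:29 AM + 32 min = 8:01 AM.
From 8:01 AM to 10:06 AM is 2 hours 5 minutes.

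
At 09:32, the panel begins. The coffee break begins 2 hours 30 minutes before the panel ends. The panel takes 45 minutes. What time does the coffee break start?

07:47

The panel ends at 09:32 + 45 min = 10:17.
The coffee break starts at 10:17 − 150 min = 07:47.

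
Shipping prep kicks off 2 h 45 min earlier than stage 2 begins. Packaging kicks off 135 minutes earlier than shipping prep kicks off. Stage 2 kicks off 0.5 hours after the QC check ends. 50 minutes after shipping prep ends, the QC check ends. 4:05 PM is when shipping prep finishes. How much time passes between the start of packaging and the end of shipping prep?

3 hours 40 minutes

The QC check ends at 4:05 PM + 50 min = 4:55 PM.
Stage 2 starts at 4:55 PM + 30 min = 5:25 PM.
Shipping prep starts at 5:25 PM − 165 min = 2:40 PM.
Packaging starts at 2:40 PM − 135 min = 12:25 PM.
From 12:25 PM to 4:05 PM is 3 hours 40 minutes.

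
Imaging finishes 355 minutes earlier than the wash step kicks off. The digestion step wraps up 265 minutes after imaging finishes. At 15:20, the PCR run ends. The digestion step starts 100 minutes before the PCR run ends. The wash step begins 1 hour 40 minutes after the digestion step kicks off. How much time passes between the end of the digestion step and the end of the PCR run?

1 h 30 min

The digestion step starts at 15:20 − 100 min = 13:40.
The wash step starts at 13:40 + 100 min = 15:20.
Imaging ends at 15:20 − 355 min = 09:25.
The digestion step ends at 09:25 + 265 min = 13:50.
From 13:50 to 15:20 is 1 h 30 min.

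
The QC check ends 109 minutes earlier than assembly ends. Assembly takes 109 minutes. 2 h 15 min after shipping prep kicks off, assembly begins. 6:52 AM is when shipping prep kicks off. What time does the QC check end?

9:07 AM

Assembly starts at 6:52 AM + 135 min = 9:07 AM.
Assembly ends at 9:07 AM + 109 min = 10:56 AM.
The QC check ends at 10:56 AM − 109 min = 9:07 AM.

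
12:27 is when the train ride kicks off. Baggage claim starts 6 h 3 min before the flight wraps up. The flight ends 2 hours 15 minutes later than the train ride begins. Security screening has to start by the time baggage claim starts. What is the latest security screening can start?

The flight ends at 12:27 + 135 min = 14:42.
Baggage claim starts at 14:42 − 363 min = 08:39.
Security screening is bounded by baggage claim, so the latest it can start is 08:39.

08:39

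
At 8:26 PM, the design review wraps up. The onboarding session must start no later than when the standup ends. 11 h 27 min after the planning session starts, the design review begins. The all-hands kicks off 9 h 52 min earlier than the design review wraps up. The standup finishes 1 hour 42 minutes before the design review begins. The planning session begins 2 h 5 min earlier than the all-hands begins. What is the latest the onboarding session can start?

The all-hands starts at 8:26 PM − 592 min = 10:34 AM.
The planning session starts at 10:34 AM − 125 min = 8:29 AM.
The design review starts at 8:29 AM + 687 min = 7:56 PM.
The standup ends at 7:56 PM − 102 min = 6:14 PM.
The onboarding session is bounded by the standup, so the latest it can start is 6:14 PM.

6:14 PM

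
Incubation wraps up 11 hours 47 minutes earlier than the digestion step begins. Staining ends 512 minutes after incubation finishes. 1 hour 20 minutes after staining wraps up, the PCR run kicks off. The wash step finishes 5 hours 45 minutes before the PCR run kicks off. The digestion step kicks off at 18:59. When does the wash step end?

Incubation ends at 18:59 − 707 min = 07:12.
Staining ends at 07:12 + 512 min = 15:44.
The PCR run starts at 15:44 + 80 min = 17:04.
The wash step ends at 17:04 − 345 min = 11:19.

11:19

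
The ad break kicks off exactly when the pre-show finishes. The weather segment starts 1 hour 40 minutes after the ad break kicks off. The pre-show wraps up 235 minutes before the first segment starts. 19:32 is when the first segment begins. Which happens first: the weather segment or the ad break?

The pre-show ends at 19:32 − 235 min = 15:37.
So the ad break starts at 15:37.
The weather segment starts at 15:37 + 100 min = 17:17.
The weather segment starts at 17:17 and the ad break starts at 15:37, so the ad break is first.

the ad break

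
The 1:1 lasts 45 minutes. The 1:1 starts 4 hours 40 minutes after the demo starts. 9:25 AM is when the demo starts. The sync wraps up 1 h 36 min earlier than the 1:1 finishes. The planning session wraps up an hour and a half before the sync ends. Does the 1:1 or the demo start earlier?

The 1:1 starts at 9:25 AM + 280 min = 2:05 PM.
The 1:1 starts at 2:05 PM and the demo starts at 9:25 AM, so the demo is first.

the demo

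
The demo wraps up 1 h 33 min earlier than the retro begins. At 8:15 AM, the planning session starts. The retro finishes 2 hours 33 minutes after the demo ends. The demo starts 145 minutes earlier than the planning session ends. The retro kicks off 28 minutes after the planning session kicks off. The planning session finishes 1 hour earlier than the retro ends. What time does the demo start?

6:18 AM

The retro starts at 8:15 AM + 28 min = 8:43 AM.
The demo ends at 8:43 AM − 93 min = 7:10 AM.
The retro ends at 7:10 AM + 153 min = 9:43 AM.
The planning session ends at 9:43 AM − 60 min = 8:43 AM.
The demo starts at 8:43 AM − 145 min = 6:18 AM.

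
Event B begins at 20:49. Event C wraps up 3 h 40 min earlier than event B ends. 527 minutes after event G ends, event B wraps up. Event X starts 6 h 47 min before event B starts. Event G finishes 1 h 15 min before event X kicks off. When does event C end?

Event X starts at 20:49 − 407 min = 14:02.
Event G ends at 14:02 − 75 min = 12:47.
Event B ends at 12:47 + 527 min = 21:34.
Event C ends at 21:34 − 220 min = 17:54.

17:54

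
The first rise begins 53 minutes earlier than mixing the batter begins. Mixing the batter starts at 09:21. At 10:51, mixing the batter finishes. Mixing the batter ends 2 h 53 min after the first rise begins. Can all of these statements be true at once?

The first rise starts at 09:21 − 53 min = 08:28.
Mixing the batter ends at 08:28 + 173 min = 11:21.
But mixing the batter is also said to end at 10:51 — a 30-minute conflict.

No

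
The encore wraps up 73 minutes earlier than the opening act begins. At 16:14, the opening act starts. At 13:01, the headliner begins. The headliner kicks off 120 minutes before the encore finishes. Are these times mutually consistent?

Yes

The encore ends at 16:14 − 73 min = 15:01.
The headliner starts at 15:01 − 120 min = 13:01.
That matches the stated 13:01, so the schedule is consistent.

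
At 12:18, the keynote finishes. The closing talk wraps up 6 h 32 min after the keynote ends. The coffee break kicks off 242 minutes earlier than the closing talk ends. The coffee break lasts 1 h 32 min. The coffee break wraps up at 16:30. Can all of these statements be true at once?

No

The closing talk ends at 12:18 + 392 min = 18:50.
The coffee break starts at 18:50 − 242 min = 14:48.
The coffee break ends at 14:48 + 92 min = 16:20.
But the coffee break is also said to end at 16:30 — a 10-minute conflict.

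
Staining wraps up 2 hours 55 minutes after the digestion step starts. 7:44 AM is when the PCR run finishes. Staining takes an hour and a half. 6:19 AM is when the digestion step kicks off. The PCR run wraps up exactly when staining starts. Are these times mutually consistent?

Yes

Staining ends at 6:19 AM + 175 min = 9:14 AM.
Staining starts at 9:14 AM − 90 min = 7:44 AM.
So the PCR run ends at 7:44 AM.
That matches the stated 7:44 AM, so the schedule is consistent.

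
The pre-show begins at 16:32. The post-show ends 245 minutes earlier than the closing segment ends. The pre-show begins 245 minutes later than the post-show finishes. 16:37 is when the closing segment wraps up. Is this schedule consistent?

The post-show ends at 16:37 − 245 min = 12:32.
The pre-show starts at 12:32 + 245 min = 16:37.
But the pre-show is also said to start at 16:32 — a 5-minute conflict.

No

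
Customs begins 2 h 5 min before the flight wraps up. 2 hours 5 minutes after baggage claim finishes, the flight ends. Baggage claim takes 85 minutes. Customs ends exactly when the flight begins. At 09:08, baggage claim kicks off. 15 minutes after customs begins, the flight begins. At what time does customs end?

10:48

Baggage claim ends at 09:08 + 85 min = 10:33.
The flight ends at 10:33 + 125 min = 12:38.
Customs starts at 12:38 − 125 min = 10:33.
The flight starts at 10:33 + 15 min = 10:48.
So customs ends at 10:48.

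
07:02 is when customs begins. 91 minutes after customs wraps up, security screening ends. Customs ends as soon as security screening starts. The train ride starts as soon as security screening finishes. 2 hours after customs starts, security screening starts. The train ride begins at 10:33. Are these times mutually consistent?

Security screening starts at 07:02 + 120 min = 09:02.
So customs ends at 09:02.
Security screening ends at 09:02 + 91 min = 10:33.
So the train ride starts at 10:33.
That matches the stated 10:33, so the schedule is consistent.

Yes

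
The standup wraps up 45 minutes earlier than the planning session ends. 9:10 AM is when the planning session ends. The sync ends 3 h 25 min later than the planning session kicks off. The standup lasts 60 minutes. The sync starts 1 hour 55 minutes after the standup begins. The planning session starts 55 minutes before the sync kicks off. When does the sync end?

The standup ends at 9:10 AM − 45 min = 8:25 AM.
The standup starts at 8:25 AM − 60 min = 7:25 AM.
The sync starts at 7:25 AM + 115 min = 9:20 AM.
The planning session starts at 9:20 AM − 55 min = 8:25 AM.
The sync ends at 8:25 AM + 205 min = 11:50 AM.

11:50 AM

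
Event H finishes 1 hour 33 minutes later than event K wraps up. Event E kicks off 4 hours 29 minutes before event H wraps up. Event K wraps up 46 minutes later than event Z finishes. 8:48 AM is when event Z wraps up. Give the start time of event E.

Event K ends at 8:48 AM + 46 min = 9:34 AM.
Event H ends at 9:34 AM + 93 min = 11:07 AM.
Event E starts at 11:07 AM − 269 min = 6:38 AM.

6:38 AM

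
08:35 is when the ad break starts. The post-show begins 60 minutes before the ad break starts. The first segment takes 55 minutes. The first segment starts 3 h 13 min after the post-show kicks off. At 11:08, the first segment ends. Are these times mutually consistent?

No

The post-show starts at 08:35 − 60 min = 07:35.
The first segment starts at 07:35 + 193 min = 10:48.
The first segment ends at 10:48 + 55 min = 11:43.
But the first segment is also said to end at 11:08 — a 35-minute conflict.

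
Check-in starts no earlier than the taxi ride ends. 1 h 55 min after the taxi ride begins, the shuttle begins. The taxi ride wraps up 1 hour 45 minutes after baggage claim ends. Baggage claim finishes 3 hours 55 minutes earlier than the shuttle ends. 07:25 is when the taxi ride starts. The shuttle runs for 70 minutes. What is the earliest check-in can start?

08:20

The shuttle starts at 07:25 + 115 min = 09:20.
The shuttle ends at 09:20 + 70 min = 10:30.
Baggage claim ends at 10:30 − 235 min = 06:35.
The taxi ride ends at 06:35 + 105 min = 08:20.
Check-in is bounded by the taxi ride, so the earliest it can start is 08:20.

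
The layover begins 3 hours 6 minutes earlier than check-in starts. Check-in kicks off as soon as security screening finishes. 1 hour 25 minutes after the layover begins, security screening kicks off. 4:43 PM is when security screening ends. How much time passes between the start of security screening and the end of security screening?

Check-in starts at 4:43 PM.
The layover starts at 4:43 PM − 186 min = 1:37 PM.
Security screening starts at 1:37 PM + 85 min = 3:02 PM.
From 3:02 PM to 4:43 PM is 1 hour 41 minutes.

1 hour 41 minutes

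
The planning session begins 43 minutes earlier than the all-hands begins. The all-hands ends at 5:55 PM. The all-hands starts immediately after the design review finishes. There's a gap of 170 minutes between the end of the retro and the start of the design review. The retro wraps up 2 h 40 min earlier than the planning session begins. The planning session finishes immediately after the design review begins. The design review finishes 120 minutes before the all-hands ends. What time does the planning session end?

3:22 PM

The design review ends at 5:55 PM − 120 min = 3:55 PM.
So the all-hands starts at 3:55 PM.
The planning session starts at 3:55 PM − 43 min = 3:12 PM.
The retro ends at 3:12 PM − 160 min = 12:32 PM.
The design review starts at 12:32 PM + 170 min = 3:22 PM.
So the planning session ends at 3:22 PM.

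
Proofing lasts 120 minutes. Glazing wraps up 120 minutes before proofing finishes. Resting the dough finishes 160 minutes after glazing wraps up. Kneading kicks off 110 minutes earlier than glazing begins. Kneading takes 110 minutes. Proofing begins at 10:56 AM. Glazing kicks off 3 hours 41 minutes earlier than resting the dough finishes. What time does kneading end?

Proofing ends at 10:56 AM + 120 min = 12:56 PM.
Glazing ends at 12:56 PM − 120 min = 10:56 AM.
Resting the dough ends at 10:56 AM + 160 min = 1:36 PM.
Glazing starts at 1:36 PM − 221 min = 9:55 AM.
Kneading starts at 9:55 AM − 110 min = 8:05 AM.
Kneading ends at 8:05 AM + 110 min = 9:55 AM.

9:55 AM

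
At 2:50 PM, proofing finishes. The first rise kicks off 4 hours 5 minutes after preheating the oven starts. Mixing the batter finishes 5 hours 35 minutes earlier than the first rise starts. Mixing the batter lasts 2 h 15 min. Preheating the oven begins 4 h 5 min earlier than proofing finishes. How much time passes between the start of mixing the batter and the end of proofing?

Preheating the oven starts at 2:50 PM − 245 min = 10:45 AM.
The first rise starts at 10:45 AM + 245 min = 2:50 PM.
Mixing the batter ends at 2:50 PM − 335 min = 9:15 AM.
Mixing the batter starts at 9:15 AM − 135 min = 7:00 AM.
From 7:00 AM to 2:50 PM is 7 h 50 min.

7 h 50 min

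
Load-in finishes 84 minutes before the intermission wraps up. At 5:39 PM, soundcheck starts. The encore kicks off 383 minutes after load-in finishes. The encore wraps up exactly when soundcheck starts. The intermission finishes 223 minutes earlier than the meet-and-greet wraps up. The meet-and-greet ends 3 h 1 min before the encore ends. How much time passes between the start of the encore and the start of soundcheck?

The encore ends at 5:39 PM.
The meet-and-greet ends at 5:39 PM − 181 min = 2:38 PM.
The intermission ends at 2:38 PM − 223 min = 10:55 AM.
Load-in ends at 10:55 AM − 84 min = 9:31 AM.
The encore starts at 9:31 AM + 383 min = 3:54 PM.
From 3:54 PM to 5:39 PM is 105 minutes.

105 minutes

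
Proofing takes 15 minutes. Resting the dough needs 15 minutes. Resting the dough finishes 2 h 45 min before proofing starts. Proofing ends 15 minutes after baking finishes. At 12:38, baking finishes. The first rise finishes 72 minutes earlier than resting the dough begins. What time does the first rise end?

08:26

Proofing ends at 12:38 + 15 min = 12:53.
Proofing starts at 12:53 − 15 min = 12:38.
Resting the dough ends at 12:38 − 165 min = 09:53.
Resting the dough starts at 09:53 − 15 min = 09:38.
The first rise ends at 09:38 − 72 min = 08:26.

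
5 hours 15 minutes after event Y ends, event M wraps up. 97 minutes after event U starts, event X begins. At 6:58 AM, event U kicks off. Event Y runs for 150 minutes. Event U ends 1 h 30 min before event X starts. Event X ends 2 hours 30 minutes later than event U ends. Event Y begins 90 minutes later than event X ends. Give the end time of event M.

6:50 PM

Event X starts at 6:58 AM + 97 min = 8:35 AM.
Event U ends at 8:35 AM − 90 min = 7:05 AM.
Event X ends at 7:05 AM + 150 min = 9:35 AM.
Event Y starts at 9:35 AM + 90 min = 11:05 AM.
Event Y ends at 11:05 AM + 150 min = 1:35 PM.
Event M ends at 1:35 PM + 315 min = 6:50 PM.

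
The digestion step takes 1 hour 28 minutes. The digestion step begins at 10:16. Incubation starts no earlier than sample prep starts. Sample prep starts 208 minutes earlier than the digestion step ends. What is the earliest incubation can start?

08:16

The digestion step ends at 10:16 + 88 min = 11:44.
Sample prep starts at 11:44 − 208 min = 08:16.
Incubation is bounded by sample prep, so the earliest it can start is 08:16.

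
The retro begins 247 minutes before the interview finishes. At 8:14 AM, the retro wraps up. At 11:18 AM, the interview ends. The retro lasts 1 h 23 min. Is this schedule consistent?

The retro starts at 11:18 AM − 247 min = 7:11 AM.
The retro ends at 7:11 AM + 83 min = 8:34 AM.
But the retro is also said to end at 8:14 AM — a 20-minute conflict.

No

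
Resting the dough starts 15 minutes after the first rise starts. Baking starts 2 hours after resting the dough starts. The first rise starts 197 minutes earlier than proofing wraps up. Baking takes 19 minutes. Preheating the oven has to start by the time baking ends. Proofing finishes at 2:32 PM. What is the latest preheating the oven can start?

The first rise starts at 2:32 PM − 197 min = 11:15 AM.
Resting the dough starts at 11:15 AM + 15 min = 11:30 AM.
Baking starts at 11:30 AM + 120 min = 1:30 PM.
Baking ends at 1:30 PM + 19 min = 1:49 PM.
Preheating the oven is bounded by baking, so the latest it can start is 1:49 PM.

1:49 PM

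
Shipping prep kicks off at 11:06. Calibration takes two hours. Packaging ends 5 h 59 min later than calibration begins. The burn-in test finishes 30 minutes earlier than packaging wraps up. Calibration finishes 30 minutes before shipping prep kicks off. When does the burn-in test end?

14:05

Calibration ends at 11:06 − 30 min = 10:36.
Calibration starts at 10:36 − 120 min = 08:36.
Packaging ends at 08:36 + 359 min = 14:35.
The burn-in test ends at 14:35 − 30 min = 14:05.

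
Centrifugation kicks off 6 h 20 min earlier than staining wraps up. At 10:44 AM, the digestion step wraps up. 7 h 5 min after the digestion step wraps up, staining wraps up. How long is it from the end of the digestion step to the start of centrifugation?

Staining ends at 10:44 AM + 425 min = 5:49 PM.
Centrifugation starts at 5:49 PM − 380 min = 11:29 AM.
From 10:44 AM to 11:29 AM is 45 minutes.

45 minutes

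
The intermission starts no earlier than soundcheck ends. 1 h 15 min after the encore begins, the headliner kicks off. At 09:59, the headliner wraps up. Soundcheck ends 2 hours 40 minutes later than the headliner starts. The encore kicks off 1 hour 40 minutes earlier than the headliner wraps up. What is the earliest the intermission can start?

12:14

The encore starts at 09:59 − 100 min = 08:19.
The headliner starts at 08:19 + 75 min = 09:34.
Soundcheck ends at 09:34 + 160 min = 12:14.
The intermission is bounded by soundcheck, so the earliest it can start is 12:14.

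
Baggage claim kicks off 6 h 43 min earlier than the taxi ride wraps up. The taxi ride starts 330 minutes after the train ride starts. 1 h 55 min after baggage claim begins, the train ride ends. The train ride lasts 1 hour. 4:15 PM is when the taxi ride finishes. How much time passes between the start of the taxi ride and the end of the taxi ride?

Baggage claim starts at 4:15 PM − 403 min = 9:32 AM.
The train ride ends at 9:32 AM + 115 min = 11:27 AM.
The train ride starts at 11:27 AM − 60 min = 10:27 AM.
The taxi ride starts at 10:27 AM + 330 min = 3:57 PM.
From 3:57 PM to 4:15 PM is 18 minutes.

18 minutes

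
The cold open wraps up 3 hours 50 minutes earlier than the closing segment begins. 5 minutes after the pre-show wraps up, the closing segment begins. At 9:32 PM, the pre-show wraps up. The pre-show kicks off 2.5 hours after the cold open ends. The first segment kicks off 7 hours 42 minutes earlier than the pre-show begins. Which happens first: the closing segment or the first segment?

the first segment

The closing segment starts at 9:32 PM + 5 min = 9:37 PM.
The cold open ends at 9:37 PM − 230 min = 5:47 PM.
The pre-show starts at 5:47 PM + 150 min = 8:17 PM.
The first segment starts at 8:17 PM − 462 min = 12:35 PM.
The closing segment starts at 9:37 PM and the first segment starts at 12:35 PM, so the first segment is first.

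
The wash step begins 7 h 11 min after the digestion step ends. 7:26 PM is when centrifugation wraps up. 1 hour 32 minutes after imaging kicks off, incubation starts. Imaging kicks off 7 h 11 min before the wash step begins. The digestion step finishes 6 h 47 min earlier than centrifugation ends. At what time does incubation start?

The digestion step ends at 7:26 PM − 407 min = 12:39 PM.
The wash step starts at 12:39 PM + 431 min = 7:50 PM.
Imaging starts at 7:50 PM − 431 min = 12:39 PM.
Incubation starts at 12:39 PM + 92 min = 2:11 PM.

2:11 PM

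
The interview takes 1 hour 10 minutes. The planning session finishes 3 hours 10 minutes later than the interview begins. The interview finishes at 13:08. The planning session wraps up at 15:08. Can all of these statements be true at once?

Yes

The interview starts at 13:08 − 70 min = 11:58.
The planning session ends at 11:58 + 190 min = 15:08.
That matches the stated 15:08, so the schedule is consistent.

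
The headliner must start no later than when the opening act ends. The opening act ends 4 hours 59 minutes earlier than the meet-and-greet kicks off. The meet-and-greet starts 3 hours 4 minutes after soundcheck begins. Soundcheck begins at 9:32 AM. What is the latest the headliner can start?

The meet-and-greet starts at 9:32 AM + 184 min = 12:36 PM.
The opening act ends at 12:36 PM − 299 min = 7:37 AM.
The headliner is bounded by the opening act, so the latest it can start is 7:37 AM.

7:37 AM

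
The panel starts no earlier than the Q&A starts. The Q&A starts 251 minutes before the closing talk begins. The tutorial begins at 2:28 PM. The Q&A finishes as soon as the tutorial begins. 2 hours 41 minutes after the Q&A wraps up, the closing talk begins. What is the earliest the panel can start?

The Q&A ends at 2:28 PM.
The closing talk starts at 2:28 PM + 161 min = 5:09 PM.
The Q&A starts at 5:09 PM − 251 min = 12:58 PM.
The panel is bounded by the Q&A, so the earliest it can start is 12:58 PM.

12:58 PM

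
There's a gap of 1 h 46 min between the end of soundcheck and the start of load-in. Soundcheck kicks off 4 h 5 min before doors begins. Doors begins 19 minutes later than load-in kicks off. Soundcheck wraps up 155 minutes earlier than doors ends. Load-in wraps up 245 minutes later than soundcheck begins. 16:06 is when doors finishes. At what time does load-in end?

15:36

Soundcheck ends at 16:06 − 155 min = 13:31.
Load-in starts at 13:31 + 106 min = 15:17.
Doors starts at 15:17 + 19 min = 15:36.
Soundcheck starts at 15:36 − 245 min = 11:31.
Load-in ends at 11:31 + 245 min = 15:36.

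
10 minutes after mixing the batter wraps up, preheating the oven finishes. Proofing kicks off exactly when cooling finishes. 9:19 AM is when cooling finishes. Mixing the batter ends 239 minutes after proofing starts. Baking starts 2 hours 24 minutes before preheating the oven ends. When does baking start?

Proofing starts at 9:19 AM.
Mixing the batter ends at 9:19 AM + 239 min = 1:18 PM.
Preheating the oven ends at 1:18 PM + 10 min = 1:28 PM.
Baking starts at 1:28 PM − 144 min = 11:04 AM.

11:04 AM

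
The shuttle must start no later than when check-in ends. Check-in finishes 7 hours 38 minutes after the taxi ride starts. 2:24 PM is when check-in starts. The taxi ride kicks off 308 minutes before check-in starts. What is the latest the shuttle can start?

4:54 PM

The taxi ride starts at 2:24 PM − 308 min = 9:16 AM.
Check-in ends at 9:16 AM + 458 min = 4:54 PM.
The shuttle is bounded by check-in, so the latest it can start is 4:54 PM.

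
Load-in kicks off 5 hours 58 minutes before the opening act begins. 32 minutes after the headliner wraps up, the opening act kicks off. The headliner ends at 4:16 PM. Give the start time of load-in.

The opening act starts at 4:16 PM + 32 min = 4:48 PM.
Load-in starts at 4:48 PM − 358 min = 10:50 AM.

10:50 AM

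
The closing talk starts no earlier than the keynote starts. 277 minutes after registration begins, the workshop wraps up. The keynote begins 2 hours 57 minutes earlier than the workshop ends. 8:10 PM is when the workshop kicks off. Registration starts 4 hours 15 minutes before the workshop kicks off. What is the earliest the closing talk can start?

Registration starts at 8:10 PM − 255 min = 3:55 PM.
The workshop ends at 3:55 PM + 277 min = 8:32 PM.
The keynote starts at 8:32 PM − 177 min = 5:35 PM.
The closing talk is bounded by the keynote, so the earliest it can start is 5:35 PM.

5:35 PM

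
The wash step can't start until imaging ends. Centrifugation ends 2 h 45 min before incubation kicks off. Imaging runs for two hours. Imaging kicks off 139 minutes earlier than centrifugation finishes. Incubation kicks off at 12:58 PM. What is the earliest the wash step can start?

Centrifugation ends at 12:58 PM − 165 min = 10:13 AM.
Imaging starts at 10:13 AM − 139 min = 7:54 AM.
Imaging ends at 7:54 AM + 120 min = 9:54 AM.
The wash step is bounded by imaging, so the earliest it can start is 9:54 AM.

9:54 AM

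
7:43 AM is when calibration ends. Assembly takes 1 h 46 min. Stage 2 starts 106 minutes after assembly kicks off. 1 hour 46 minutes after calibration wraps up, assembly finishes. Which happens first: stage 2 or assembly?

assembly

Assembly ends at 7:43 AM + 106 min = 9:29 AM.
Assembly starts at 9:29 AM − 106 min = 7:43 AM.
Stage 2 starts at 7:43 AM + 106 min = 9:29 AM.
Stage 2 starts at 9:29 AM and assembly starts at 7:43 AM, so assembly is first.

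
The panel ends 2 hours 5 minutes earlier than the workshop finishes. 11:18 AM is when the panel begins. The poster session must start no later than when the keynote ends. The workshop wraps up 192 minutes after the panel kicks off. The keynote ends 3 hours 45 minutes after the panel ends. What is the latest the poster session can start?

4:10 PM

The workshop ends at 11:18 AM + 192 min = 2:30 PM.
The panel ends at 2:30 PM − 125 min = 12:25 PM.
The keynote ends at 12:25 PM + 225 min = 4:10 PM.
The poster session is bounded by the keynote, so the latest it can start is 4:10 PM.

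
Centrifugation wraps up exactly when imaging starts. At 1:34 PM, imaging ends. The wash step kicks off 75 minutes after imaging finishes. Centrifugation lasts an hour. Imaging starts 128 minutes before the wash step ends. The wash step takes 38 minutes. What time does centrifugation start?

The wash step starts at 1:34 PM + 75 min = 2:49 PM.
The wash step ends at 2:49 PM + 38 min = 3:27 PM.
Imaging starts at 3:27 PM − 128 min = 1:19 PM.
So centrifugation ends at 1:19 PM.
Centrifugation starts at 1:19 PM − 60 min = 12:19 PM.

12:19 PM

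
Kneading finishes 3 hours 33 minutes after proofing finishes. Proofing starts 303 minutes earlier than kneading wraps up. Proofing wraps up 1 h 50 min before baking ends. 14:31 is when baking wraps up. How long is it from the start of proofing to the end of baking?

3 hours 20 minutes

Proofing ends at 14:31 − 110 min = 12:41.
Kneading ends at 12:41 + 213 min = 16:14.
Proofing starts at 16:14 − 303 min = 11:11.
From 11:11 to 14:31 is 3 hours 20 minutes.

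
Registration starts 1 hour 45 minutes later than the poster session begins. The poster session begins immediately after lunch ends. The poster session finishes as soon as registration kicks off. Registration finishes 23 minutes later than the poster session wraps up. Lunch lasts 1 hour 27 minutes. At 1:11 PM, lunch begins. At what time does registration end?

Lunch ends at 1:11 PM + 87 min = 2:38 PM.
So the poster session starts at 2:38 PM.
Registration starts at 2:38 PM + 105 min = 4:23 PM.
So the poster session ends at 4:23 PM.
Registration ends at 4:23 PM + 23 min = 4:46 PM.

4:46 PM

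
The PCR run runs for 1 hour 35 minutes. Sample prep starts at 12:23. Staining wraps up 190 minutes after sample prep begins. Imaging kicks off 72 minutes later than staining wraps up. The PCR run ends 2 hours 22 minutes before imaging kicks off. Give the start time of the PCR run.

Staining ends at 12:23 + 190 min = 15:33.
Imaging starts at 15:33 + 72 min = 16:45.
The PCR run ends at 16:45 − 142 min = 14:23.
The PCR run starts at 14:23 − 95 min = 12:48.

12:48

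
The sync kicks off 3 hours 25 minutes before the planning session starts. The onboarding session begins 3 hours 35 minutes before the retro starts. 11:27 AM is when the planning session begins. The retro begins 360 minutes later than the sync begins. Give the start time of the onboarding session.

The sync starts at 11:27 AM − 205 min = 8:02 AM.
The retro starts at 8:02 AM + 360 min = 2:02 PM.
The onboarding session starts at 2:02 PM − 215 min = 10:27 AM.

10:27 AM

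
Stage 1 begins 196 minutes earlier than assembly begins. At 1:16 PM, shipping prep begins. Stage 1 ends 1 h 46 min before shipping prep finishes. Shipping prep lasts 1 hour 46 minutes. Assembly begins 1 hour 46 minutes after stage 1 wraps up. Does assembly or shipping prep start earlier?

shipping prep

Shipping prep ends at 1:16 PM + 106 min = 3:02 PM.
Stage 1 ends at 3:02 PM − 106 min = 1:16 PM.
Assembly starts at 1:16 PM + 106 min = 3:02 PM.
Assembly starts at 3:02 PM and shipping prep starts at 1:16 PM, so shipping prep is first.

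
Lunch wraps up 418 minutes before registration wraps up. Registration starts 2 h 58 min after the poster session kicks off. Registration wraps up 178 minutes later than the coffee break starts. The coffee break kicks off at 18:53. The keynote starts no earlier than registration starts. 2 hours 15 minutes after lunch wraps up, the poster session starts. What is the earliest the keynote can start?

20:06

Registration ends at 18:53 + 178 min = 21:51.
Lunch ends at 21:51 − 418 min = 14:53.
The poster session starts at 14:53 + 135 min = 17:08.
Registration starts at 17:08 + 178 min = 20:06.
The keynote is bounded by registration, so the earliest it can start is 20:06.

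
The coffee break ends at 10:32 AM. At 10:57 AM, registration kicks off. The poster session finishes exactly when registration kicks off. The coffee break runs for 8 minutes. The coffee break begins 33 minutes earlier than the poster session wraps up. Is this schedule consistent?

The poster session ends at 10:57 AM.
The coffee break starts at 10:57 AM − 33 min = 10:24 AM.
The coffee break ends at 10:24 AM + 8 min = 10:32 AM.
That matches the stated 10:32 AM, so the schedule is consistent.

Yes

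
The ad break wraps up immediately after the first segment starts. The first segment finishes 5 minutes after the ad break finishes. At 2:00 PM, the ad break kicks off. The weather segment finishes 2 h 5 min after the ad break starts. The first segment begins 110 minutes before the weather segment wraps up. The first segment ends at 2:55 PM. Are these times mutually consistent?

The weather segment ends at 2:00 PM + 125 min = 4:05 PM.
The first segment starts at 4:05 PM − 110 min = 2:15 PM.
So the ad break ends at 2:15 PM.
The first segment ends at 2:15 PM + 5 min = 2:20 PM.
But the first segment is also said to end at 2:55 PM — a 35-minute conflict.

No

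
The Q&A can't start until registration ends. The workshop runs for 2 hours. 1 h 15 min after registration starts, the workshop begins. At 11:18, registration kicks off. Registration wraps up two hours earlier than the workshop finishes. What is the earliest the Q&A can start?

12:33

The workshop starts at 11:18 + 75 min = 12:33.
The workshop ends at 12:33 + 120 min = 14:33.
Registration ends at 14:33 − 120 min = 12:33.
The Q&A is bounded by registration, so the earliest it can start is 12:33.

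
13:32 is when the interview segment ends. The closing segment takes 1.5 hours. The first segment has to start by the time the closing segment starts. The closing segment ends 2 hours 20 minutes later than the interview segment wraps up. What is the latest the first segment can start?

The closing segment ends at 13:32 + 140 min = 15:52.
The closing segment starts at 15:52 − 90 min = 14:22.
The first segment is bounded by the closing segment, so the latest it can start is 14:22.

14:22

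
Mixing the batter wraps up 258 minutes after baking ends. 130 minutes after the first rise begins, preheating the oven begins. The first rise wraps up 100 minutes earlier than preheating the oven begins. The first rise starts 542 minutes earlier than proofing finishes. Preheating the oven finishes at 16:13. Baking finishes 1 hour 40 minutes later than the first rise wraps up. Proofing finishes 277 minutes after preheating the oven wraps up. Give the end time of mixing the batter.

Proofing ends at 16:13 + 277 min = 20:50.
The first rise starts at 20:50 − 542 min = 11:48.
Preheating the oven starts at 11:48 + 130 min = 13:58.
The first rise ends at 13:58 − 100 min = 12:18.
Baking ends at 12:18 + 100 min = 13:58.
Mixing the batter ends at 13:58 + 258 min = 18:16.

18:16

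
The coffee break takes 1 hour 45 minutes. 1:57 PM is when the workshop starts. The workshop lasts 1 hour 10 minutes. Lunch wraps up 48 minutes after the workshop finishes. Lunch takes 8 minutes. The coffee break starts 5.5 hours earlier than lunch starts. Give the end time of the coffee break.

The workshop ends at 1:57 PM + 70 min = 3:07 PM.
Lunch ends at 3:07 PM + 48 min = 3:55 PM.
Lunch starts at 3:55 PM − 8 min = 3:47 PM.
The coffee break starts at 3:47 PM − 330 min = 10:17 AM.
The coffee break ends at 10:17 AM + 105 min = 12:02 PM.

12:02 PM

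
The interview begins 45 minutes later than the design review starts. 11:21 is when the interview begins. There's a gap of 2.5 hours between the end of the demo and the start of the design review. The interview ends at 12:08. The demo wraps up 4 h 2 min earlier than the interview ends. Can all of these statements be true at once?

The demo ends at 12:08 − 242 min = 08:06.
The design review starts at 08:06 + 150 min = 10:36.
The interview starts at 10:36 + 45 min = 11:21.
That matches the stated 11:21, so the schedule is consistent.

Yes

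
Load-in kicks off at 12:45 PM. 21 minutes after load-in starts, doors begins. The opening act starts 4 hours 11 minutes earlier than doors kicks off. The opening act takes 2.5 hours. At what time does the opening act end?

Doors starts at 12:45 PM + 21 min = 1:06 PM.
The opening act starts at 1:06 PM − 251 min = 8:55 AM.
The opening act ends at 8:55 AM + 150 min = 11:25 AM.

11:25 AM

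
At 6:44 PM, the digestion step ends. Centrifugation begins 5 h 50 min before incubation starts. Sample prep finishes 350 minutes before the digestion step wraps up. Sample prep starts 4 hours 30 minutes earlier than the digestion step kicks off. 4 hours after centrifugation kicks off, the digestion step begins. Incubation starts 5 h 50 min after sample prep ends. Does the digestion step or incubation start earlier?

the digestion step

Sample prep ends at 6:44 PM − 350 min = 12:54 PM.
Incubation starts at 12:54 PM + 350 min = 6:44 PM.
Centrifugation starts at 6:44 PM − 350 min = 12:54 PM.
The digestion step starts at 12:54 PM + 240 min = 4:54 PM.
The digestion step starts at 4:54 PM and incubation starts at 6:44 PM, so the digestion step is first.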